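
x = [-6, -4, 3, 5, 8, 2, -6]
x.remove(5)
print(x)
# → [-6, -4, 3, 8, 2, -6]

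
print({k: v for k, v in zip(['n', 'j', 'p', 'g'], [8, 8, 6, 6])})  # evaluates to {'n': 8, 'j': 8, 'p': 6, 'g': 6}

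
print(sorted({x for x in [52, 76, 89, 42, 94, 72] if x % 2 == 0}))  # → [42, 52, 72, 76, 94]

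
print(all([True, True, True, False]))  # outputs False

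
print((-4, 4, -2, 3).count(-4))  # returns 1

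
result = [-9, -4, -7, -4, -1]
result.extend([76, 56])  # [-9, -4, -7, -4, -1, 76, 56]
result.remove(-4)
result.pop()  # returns 56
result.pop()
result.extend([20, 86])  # [-9, -7, -4, -1, 20, 86]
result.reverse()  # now [86, 20, -1, -4, -7, -9]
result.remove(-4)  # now [86, 20, -1, -7, -9]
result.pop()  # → -9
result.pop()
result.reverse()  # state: [-1, 20, 86]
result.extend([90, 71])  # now [-1, 20, 86, 90, 71]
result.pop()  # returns 71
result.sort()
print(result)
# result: [-1, 20, 86, 90]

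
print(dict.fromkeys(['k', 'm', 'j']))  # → {'k': None, 'm': None, 'j': None}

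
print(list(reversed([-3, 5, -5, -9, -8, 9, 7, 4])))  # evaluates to [4, 7, 9, -8, -9, -5, 5, -3]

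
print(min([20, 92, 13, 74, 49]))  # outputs 13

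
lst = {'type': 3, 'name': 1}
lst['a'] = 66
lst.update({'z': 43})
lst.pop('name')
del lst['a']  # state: {'type': 3, 'z': 43}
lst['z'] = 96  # {'type': 3, 'z': 96}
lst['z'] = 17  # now {'type': 3, 'z': 17}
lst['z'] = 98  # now {'type': 3, 'z': 98}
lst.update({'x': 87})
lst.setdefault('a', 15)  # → 15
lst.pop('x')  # 87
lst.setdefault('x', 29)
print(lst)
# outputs {'type': 3, 'z': 98, 'a': 15, 'x': 29}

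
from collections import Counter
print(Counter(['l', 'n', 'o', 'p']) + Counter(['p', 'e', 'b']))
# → Counter({'p': 2, 'l': 1, 'n': 1, 'o': 1, 'e': 1, 'b': 1})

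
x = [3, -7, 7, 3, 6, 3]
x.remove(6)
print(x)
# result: [3, -7, 7, 3, 3]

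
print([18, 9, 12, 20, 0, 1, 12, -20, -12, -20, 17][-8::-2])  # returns [20, 9]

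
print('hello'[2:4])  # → ll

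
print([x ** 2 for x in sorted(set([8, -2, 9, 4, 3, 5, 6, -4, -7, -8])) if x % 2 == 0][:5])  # [64, 16, 4, 16, 36]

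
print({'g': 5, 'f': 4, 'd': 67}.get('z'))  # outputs None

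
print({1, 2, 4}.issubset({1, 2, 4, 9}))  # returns True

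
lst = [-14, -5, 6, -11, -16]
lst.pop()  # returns -16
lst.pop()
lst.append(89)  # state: [-14, -5, 6, 89]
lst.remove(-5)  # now [-14, 6, 89]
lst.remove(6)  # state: [-14, 89]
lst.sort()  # [-14, 89]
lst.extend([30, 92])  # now [-14, 89, 30, 92]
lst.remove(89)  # [-14, 30, 92]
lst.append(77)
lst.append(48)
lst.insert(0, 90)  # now [90, -14, 30, 92, 77, 48]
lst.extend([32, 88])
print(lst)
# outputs [90, -14, 30, 92, 77, 48, 32, 88]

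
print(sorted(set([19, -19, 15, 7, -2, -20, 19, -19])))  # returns [-20, -19, -2, 7, 15, 19]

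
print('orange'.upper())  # ORANGE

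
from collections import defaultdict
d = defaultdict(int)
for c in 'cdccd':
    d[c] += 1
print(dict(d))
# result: {'c': 3, 'd': 2}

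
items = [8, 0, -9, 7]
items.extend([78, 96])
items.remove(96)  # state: [8, 0, -9, 7, 78]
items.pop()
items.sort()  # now [-9, 0, 7, 8]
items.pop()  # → 8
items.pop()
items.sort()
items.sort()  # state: [-9, 0]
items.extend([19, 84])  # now [-9, 0, 19, 84]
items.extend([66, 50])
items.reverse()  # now [50, 66, 84, 19, 0, -9]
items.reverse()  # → [-9, 0, 19, 84, 66, 50]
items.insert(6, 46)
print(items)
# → [-9, 0, 19, 84, 66, 50, 46]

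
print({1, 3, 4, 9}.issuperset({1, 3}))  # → True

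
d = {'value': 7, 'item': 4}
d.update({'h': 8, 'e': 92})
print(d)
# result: {'value': 7, 'item': 4, 'h': 8, 'e': 92}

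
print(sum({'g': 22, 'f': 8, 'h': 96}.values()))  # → 126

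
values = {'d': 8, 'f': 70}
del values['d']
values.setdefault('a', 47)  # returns 47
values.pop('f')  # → 70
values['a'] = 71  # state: {'a': 71}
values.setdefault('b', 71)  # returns 71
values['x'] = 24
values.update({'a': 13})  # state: {'a': 13, 'b': 71, 'x': 24}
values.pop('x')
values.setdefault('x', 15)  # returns 15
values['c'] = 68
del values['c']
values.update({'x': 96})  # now {'a': 13, 'b': 71, 'x': 96}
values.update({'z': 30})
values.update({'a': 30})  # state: {'a': 30, 'b': 71, 'x': 96, 'z': 30}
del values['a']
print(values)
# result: {'b': 71, 'x': 96, 'z': 30}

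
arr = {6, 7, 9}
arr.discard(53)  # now {6, 7, 9}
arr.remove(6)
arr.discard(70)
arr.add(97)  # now {7, 9, 97}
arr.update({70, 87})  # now {7, 9, 70, 87, 97}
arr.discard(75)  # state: {7, 9, 70, 87, 97}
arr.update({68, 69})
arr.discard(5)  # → {7, 9, 68, 69, 70, 87, 97}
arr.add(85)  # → {7, 9, 68, 69, 70, 85, 87, 97}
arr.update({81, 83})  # {7, 9, 68, 69, 70, 81, 83, 85, 87, 97}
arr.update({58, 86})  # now {7, 9, 58, 68, 69, 70, 81, 83, 85, 86, 87, 97}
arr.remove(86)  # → {7, 9, 58, 68, 69, 70, 81, 83, 85, 87, 97}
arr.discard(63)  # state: {7, 9, 58, 68, 69, 70, 81, 83, 85, 87, 97}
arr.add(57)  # {7, 9, 57, 58, 68, 69, 70, 81, 83, 85, 87, 97}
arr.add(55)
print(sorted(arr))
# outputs [7, 9, 55, 57, 58, 68, 69, 70, 81, 83, 85, 87, 97]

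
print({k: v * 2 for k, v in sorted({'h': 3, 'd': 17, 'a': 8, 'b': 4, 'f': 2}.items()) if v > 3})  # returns {'a': 16, 'b': 8, 'd': 34}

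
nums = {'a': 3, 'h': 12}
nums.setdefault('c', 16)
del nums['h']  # {'a': 3, 'c': 16}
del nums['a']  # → {'c': 16}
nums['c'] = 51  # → {'c': 51}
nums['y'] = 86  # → {'c': 51, 'y': 86}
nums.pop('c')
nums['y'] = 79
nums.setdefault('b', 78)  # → 78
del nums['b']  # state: {'y': 79}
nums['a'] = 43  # {'y': 79, 'a': 43}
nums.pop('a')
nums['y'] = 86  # {'y': 86}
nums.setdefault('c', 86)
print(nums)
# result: {'y': 86, 'c': 86}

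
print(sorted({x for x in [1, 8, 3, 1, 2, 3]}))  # [1, 2, 3, 8]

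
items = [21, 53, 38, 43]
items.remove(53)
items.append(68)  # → [21, 38, 43, 68]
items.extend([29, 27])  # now [21, 38, 43, 68, 29, 27]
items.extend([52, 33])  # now [21, 38, 43, 68, 29, 27, 52, 33]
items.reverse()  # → [33, 52, 27, 29, 68, 43, 38, 21]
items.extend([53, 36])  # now [33, 52, 27, 29, 68, 43, 38, 21, 53, 36]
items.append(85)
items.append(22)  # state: [33, 52, 27, 29, 68, 43, 38, 21, 53, 36, 85, 22]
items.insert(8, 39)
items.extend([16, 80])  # [33, 52, 27, 29, 68, 43, 38, 21, 39, 53, 36, 85, 22, 16, 80]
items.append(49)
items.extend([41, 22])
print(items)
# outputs [33, 52, 27, 29, 68, 43, 38, 21, 39, 53, 36, 85, 22, 16, 80, 49, 41, 22]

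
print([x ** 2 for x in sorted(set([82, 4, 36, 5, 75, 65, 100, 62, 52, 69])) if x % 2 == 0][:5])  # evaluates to [16, 1296, 2704, 3844, 6724]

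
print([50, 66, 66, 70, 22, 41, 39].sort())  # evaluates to None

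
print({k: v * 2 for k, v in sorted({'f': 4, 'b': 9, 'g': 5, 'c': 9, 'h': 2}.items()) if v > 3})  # {'b': 18, 'c': 18, 'f': 8, 'g': 10}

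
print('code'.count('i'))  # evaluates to 0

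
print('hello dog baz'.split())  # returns ['hello', 'dog', 'baz']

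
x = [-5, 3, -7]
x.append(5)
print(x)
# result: [-5, 3, -7, 5]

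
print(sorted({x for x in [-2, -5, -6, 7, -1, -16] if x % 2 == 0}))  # [-16, -6, -2]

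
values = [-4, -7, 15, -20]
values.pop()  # -20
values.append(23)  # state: [-4, -7, 15, 23]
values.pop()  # 23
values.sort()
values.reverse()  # [15, -4, -7]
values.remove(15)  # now [-4, -7]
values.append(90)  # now [-4, -7, 90]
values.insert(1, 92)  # [-4, 92, -7, 90]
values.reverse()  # [90, -7, 92, -4]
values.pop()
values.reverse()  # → [92, -7, 90]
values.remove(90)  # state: [92, -7]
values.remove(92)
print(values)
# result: [-7]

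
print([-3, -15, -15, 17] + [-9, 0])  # [-3, -15, -15, 17, -9, 0]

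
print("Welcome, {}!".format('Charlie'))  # Welcome, Charlie!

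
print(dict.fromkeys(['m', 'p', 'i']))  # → {'m': None, 'p': None, 'i': None}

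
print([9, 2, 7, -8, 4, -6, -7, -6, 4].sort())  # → None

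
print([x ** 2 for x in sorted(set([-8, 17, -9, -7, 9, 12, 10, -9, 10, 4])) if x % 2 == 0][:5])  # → [64, 16, 100, 144]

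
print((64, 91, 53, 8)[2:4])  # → (53, 8)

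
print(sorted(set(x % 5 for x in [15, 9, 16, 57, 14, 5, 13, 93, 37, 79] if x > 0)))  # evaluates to [0, 1, 2, 3, 4]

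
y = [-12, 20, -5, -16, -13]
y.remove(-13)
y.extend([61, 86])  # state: [-12, 20, -5, -16, 61, 86]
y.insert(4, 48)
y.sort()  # [-16, -12, -5, 20, 48, 61, 86]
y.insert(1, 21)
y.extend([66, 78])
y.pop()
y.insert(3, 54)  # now [-16, 21, -12, 54, -5, 20, 48, 61, 86, 66]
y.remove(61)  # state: [-16, 21, -12, 54, -5, 20, 48, 86, 66]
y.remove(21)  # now [-16, -12, 54, -5, 20, 48, 86, 66]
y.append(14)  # [-16, -12, 54, -5, 20, 48, 86, 66, 14]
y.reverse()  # [14, 66, 86, 48, 20, -5, 54, -12, -16]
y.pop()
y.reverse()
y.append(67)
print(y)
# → [-12, 54, -5, 20, 48, 86, 66, 14, 67]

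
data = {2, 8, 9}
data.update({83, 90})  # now {2, 8, 9, 83, 90}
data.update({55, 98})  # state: {2, 8, 9, 55, 83, 90, 98}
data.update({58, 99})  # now {2, 8, 9, 55, 58, 83, 90, 98, 99}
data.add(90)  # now {2, 8, 9, 55, 58, 83, 90, 98, 99}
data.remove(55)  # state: {2, 8, 9, 58, 83, 90, 98, 99}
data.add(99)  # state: {2, 8, 9, 58, 83, 90, 98, 99}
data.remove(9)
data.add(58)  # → {2, 8, 58, 83, 90, 98, 99}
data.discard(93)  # {2, 8, 58, 83, 90, 98, 99}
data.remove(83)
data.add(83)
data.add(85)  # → {2, 8, 58, 83, 85, 90, 98, 99}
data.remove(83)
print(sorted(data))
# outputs [2, 8, 58, 85, 90, 98, 99]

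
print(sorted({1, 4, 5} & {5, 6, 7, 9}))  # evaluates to [5]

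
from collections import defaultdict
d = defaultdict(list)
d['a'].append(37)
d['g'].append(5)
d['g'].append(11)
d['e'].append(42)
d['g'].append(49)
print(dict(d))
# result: {'a': [37], 'g': [5, 11, 49], 'e': [42]}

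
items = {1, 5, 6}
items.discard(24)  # {1, 5, 6}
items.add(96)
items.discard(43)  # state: {1, 5, 6, 96}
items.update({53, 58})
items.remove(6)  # {1, 5, 53, 58, 96}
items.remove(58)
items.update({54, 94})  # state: {1, 5, 53, 54, 94, 96}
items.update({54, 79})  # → {1, 5, 53, 54, 79, 94, 96}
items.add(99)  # {1, 5, 53, 54, 79, 94, 96, 99}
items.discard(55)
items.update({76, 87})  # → {1, 5, 53, 54, 76, 79, 87, 94, 96, 99}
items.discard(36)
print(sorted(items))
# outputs [1, 5, 53, 54, 76, 79, 87, 94, 96, 99]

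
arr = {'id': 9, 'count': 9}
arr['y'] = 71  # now {'id': 9, 'count': 9, 'y': 71}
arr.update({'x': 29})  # {'id': 9, 'count': 9, 'y': 71, 'x': 29}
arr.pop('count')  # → 9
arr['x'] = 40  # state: {'id': 9, 'y': 71, 'x': 40}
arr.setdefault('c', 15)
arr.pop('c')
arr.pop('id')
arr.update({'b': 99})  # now {'y': 71, 'x': 40, 'b': 99}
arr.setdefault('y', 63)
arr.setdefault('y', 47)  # 71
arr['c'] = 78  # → {'y': 71, 'x': 40, 'b': 99, 'c': 78}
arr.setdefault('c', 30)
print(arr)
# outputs {'y': 71, 'x': 40, 'b': 99, 'c': 78}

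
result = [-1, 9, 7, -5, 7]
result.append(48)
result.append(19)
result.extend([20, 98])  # [-1, 9, 7, -5, 7, 48, 19, 20, 98]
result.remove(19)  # [-1, 9, 7, -5, 7, 48, 20, 98]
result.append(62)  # [-1, 9, 7, -5, 7, 48, 20, 98, 62]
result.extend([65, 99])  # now [-1, 9, 7, -5, 7, 48, 20, 98, 62, 65, 99]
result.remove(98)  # [-1, 9, 7, -5, 7, 48, 20, 62, 65, 99]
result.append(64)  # [-1, 9, 7, -5, 7, 48, 20, 62, 65, 99, 64]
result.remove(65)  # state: [-1, 9, 7, -5, 7, 48, 20, 62, 99, 64]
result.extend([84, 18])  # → [-1, 9, 7, -5, 7, 48, 20, 62, 99, 64, 84, 18]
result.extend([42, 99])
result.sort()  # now [-5, -1, 7, 7, 9, 18, 20, 42, 48, 62, 64, 84, 99, 99]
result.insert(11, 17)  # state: [-5, -1, 7, 7, 9, 18, 20, 42, 48, 62, 64, 17, 84, 99, 99]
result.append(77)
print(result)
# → [-5, -1, 7, 7, 9, 18, 20, 42, 48, 62, 64, 17, 84, 99, 99, 77]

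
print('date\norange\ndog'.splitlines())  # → ['date', 'orange', 'dog']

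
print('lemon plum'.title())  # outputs Lemon Plum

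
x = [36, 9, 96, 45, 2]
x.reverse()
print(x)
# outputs [2, 45, 96, 9, 36]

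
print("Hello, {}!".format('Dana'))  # Hello, Dana!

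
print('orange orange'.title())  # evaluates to Orange Orange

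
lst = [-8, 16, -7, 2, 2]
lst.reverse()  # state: [2, 2, -7, 16, -8]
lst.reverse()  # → [-8, 16, -7, 2, 2]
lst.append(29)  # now [-8, 16, -7, 2, 2, 29]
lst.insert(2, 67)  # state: [-8, 16, 67, -7, 2, 2, 29]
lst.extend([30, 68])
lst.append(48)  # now [-8, 16, 67, -7, 2, 2, 29, 30, 68, 48]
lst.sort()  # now [-8, -7, 2, 2, 16, 29, 30, 48, 67, 68]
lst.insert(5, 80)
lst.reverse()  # [68, 67, 48, 30, 29, 80, 16, 2, 2, -7, -8]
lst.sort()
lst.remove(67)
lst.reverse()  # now [80, 68, 48, 30, 29, 16, 2, 2, -7, -8]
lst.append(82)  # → [80, 68, 48, 30, 29, 16, 2, 2, -7, -8, 82]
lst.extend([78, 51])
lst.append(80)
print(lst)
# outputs [80, 68, 48, 30, 29, 16, 2, 2, -7, -8, 82, 78, 51, 80]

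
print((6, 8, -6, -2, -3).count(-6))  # 1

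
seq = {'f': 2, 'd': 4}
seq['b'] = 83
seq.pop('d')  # 4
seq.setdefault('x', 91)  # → 91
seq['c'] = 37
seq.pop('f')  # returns 2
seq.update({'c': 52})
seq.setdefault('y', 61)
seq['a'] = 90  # {'b': 83, 'x': 91, 'c': 52, 'y': 61, 'a': 90}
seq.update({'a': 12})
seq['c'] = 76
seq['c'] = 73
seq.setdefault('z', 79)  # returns 79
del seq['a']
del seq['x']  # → {'b': 83, 'c': 73, 'y': 61, 'z': 79}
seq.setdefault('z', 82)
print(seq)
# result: {'b': 83, 'c': 73, 'y': 61, 'z': 79}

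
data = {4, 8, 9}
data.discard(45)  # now {4, 8, 9}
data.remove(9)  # {4, 8}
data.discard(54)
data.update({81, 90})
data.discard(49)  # {4, 8, 81, 90}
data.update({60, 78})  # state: {4, 8, 60, 78, 81, 90}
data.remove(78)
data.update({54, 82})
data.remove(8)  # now {4, 54, 60, 81, 82, 90}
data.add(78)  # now {4, 54, 60, 78, 81, 82, 90}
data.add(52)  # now {4, 52, 54, 60, 78, 81, 82, 90}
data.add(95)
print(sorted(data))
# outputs [4, 52, 54, 60, 78, 81, 82, 90, 95]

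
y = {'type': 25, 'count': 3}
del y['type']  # {'count': 3}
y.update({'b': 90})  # {'count': 3, 'b': 90}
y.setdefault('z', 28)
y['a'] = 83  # {'count': 3, 'b': 90, 'z': 28, 'a': 83}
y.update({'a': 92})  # {'count': 3, 'b': 90, 'z': 28, 'a': 92}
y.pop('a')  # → 92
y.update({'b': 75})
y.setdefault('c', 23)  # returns 23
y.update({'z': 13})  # {'count': 3, 'b': 75, 'z': 13, 'c': 23}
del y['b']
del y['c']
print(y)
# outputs {'count': 3, 'z': 13}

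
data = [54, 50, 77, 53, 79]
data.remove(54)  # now [50, 77, 53, 79]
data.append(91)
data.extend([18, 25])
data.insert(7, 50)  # [50, 77, 53, 79, 91, 18, 25, 50]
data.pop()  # 50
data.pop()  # 25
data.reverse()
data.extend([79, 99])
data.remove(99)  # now [18, 91, 79, 53, 77, 50, 79]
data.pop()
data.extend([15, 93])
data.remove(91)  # [18, 79, 53, 77, 50, 15, 93]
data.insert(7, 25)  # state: [18, 79, 53, 77, 50, 15, 93, 25]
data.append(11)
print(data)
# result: [18, 79, 53, 77, 50, 15, 93, 25, 11]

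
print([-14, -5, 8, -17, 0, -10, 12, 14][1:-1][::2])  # [-5, -17, -10]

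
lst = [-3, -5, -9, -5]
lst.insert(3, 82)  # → [-3, -5, -9, 82, -5]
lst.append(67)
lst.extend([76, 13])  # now [-3, -5, -9, 82, -5, 67, 76, 13]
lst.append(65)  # [-3, -5, -9, 82, -5, 67, 76, 13, 65]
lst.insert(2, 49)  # [-3, -5, 49, -9, 82, -5, 67, 76, 13, 65]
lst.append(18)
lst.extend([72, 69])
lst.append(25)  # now [-3, -5, 49, -9, 82, -5, 67, 76, 13, 65, 18, 72, 69, 25]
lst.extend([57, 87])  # [-3, -5, 49, -9, 82, -5, 67, 76, 13, 65, 18, 72, 69, 25, 57, 87]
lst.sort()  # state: [-9, -5, -5, -3, 13, 18, 25, 49, 57, 65, 67, 69, 72, 76, 82, 87]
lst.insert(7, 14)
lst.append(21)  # [-9, -5, -5, -3, 13, 18, 25, 14, 49, 57, 65, 67, 69, 72, 76, 82, 87, 21]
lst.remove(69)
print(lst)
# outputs [-9, -5, -5, -3, 13, 18, 25, 14, 49, 57, 65, 67, 72, 76, 82, 87, 21]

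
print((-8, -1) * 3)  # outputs (-8, -1, -8, -1, -8, -1)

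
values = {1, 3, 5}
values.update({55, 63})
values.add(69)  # {1, 3, 5, 55, 63, 69}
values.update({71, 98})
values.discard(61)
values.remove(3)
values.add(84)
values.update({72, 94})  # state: {1, 5, 55, 63, 69, 71, 72, 84, 94, 98}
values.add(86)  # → {1, 5, 55, 63, 69, 71, 72, 84, 86, 94, 98}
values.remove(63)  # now {1, 5, 55, 69, 71, 72, 84, 86, 94, 98}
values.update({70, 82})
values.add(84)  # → {1, 5, 55, 69, 70, 71, 72, 82, 84, 86, 94, 98}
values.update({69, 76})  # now {1, 5, 55, 69, 70, 71, 72, 76, 82, 84, 86, 94, 98}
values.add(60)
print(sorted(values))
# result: [1, 5, 55, 60, 69, 70, 71, 72, 76, 82, 84, 86, 94, 98]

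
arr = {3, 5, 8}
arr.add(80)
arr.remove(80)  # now {3, 5, 8}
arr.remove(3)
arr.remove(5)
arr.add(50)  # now {8, 50}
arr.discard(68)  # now {8, 50}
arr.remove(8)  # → {50}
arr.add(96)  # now {50, 96}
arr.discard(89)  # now {50, 96}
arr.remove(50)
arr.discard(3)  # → {96}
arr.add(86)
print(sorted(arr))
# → [86, 96]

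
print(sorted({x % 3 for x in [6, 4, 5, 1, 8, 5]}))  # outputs [0, 1, 2]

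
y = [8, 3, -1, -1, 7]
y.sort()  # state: [-1, -1, 3, 7, 8]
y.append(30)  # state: [-1, -1, 3, 7, 8, 30]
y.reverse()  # [30, 8, 7, 3, -1, -1]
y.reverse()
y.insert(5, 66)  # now [-1, -1, 3, 7, 8, 66, 30]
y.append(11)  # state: [-1, -1, 3, 7, 8, 66, 30, 11]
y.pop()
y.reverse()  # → [30, 66, 8, 7, 3, -1, -1]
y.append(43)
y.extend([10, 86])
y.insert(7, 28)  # [30, 66, 8, 7, 3, -1, -1, 28, 43, 10, 86]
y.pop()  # 86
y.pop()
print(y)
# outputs [30, 66, 8, 7, 3, -1, -1, 28, 43]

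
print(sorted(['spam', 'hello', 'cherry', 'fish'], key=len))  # ['spam', 'fish', 'hello', 'cherry']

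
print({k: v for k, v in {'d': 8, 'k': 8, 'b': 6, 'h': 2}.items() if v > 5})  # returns {'d': 8, 'k': 8, 'b': 6}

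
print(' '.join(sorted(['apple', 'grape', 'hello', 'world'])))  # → apple grape hello world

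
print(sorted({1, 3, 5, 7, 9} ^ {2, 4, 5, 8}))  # [1, 2, 3, 4, 7, 8, 9]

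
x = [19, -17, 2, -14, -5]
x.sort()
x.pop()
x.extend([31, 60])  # [-17, -14, -5, 2, 31, 60]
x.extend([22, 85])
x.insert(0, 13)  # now [13, -17, -14, -5, 2, 31, 60, 22, 85]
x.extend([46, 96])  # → [13, -17, -14, -5, 2, 31, 60, 22, 85, 46, 96]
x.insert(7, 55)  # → [13, -17, -14, -5, 2, 31, 60, 55, 22, 85, 46, 96]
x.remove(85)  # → [13, -17, -14, -5, 2, 31, 60, 55, 22, 46, 96]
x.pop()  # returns 96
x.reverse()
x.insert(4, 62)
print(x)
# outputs [46, 22, 55, 60, 62, 31, 2, -5, -14, -17, 13]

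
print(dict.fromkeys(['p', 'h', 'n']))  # {'p': None, 'h': None, 'n': None}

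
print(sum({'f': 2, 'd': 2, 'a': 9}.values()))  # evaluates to 13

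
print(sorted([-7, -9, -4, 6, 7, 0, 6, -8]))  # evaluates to [-9, -8, -7, -4, 0, 6, 6, 7]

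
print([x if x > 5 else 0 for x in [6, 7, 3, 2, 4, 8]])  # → [6, 7, 0, 0, 0, 8]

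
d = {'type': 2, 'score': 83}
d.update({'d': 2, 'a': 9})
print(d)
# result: {'type': 2, 'score': 83, 'd': 2, 'a': 9}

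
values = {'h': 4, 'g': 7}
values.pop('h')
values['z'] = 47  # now {'g': 7, 'z': 47}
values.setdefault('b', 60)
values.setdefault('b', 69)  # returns 60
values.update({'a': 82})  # {'g': 7, 'z': 47, 'b': 60, 'a': 82}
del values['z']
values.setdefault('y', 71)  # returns 71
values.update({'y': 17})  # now {'g': 7, 'b': 60, 'a': 82, 'y': 17}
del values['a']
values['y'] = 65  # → {'g': 7, 'b': 60, 'y': 65}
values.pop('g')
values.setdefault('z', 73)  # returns 73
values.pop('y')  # 65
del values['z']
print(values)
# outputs {'b': 60}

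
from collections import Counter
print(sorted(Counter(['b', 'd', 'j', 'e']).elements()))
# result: ['b', 'd', 'e', 'j']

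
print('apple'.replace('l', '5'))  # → app5e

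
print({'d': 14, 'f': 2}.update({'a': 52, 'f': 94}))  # None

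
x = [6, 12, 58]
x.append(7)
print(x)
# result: [6, 12, 58, 7]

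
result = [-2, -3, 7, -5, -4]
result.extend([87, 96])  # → [-2, -3, 7, -5, -4, 87, 96]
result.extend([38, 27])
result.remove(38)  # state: [-2, -3, 7, -5, -4, 87, 96, 27]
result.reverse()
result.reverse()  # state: [-2, -3, 7, -5, -4, 87, 96, 27]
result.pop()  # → 27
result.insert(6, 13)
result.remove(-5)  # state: [-2, -3, 7, -4, 87, 13, 96]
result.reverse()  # [96, 13, 87, -4, 7, -3, -2]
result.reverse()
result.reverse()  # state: [96, 13, 87, -4, 7, -3, -2]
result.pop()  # -2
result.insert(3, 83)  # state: [96, 13, 87, 83, -4, 7, -3]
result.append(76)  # [96, 13, 87, 83, -4, 7, -3, 76]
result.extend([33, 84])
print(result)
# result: [96, 13, 87, 83, -4, 7, -3, 76, 33, 84]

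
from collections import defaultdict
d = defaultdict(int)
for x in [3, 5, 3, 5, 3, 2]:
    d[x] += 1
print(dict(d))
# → {3: 3, 5: 2, 2: 1}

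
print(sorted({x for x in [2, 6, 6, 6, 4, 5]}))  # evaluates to [2, 4, 5, 6]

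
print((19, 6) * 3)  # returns (19, 6, 19, 6, 19, 6)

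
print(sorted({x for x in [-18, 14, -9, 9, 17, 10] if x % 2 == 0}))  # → [-18, 10, 14]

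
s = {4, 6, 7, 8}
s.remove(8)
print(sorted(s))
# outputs [4, 6, 7]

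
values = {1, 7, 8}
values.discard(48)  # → {1, 7, 8}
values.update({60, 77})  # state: {1, 7, 8, 60, 77}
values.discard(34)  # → {1, 7, 8, 60, 77}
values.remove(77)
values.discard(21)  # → {1, 7, 8, 60}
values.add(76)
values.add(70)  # {1, 7, 8, 60, 70, 76}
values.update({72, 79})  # {1, 7, 8, 60, 70, 72, 76, 79}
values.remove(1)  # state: {7, 8, 60, 70, 72, 76, 79}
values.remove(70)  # {7, 8, 60, 72, 76, 79}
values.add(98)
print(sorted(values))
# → [7, 8, 60, 72, 76, 79, 98]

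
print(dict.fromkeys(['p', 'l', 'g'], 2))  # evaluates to {'p': 2, 'l': 2, 'g': 2}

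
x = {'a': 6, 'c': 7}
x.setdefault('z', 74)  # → 74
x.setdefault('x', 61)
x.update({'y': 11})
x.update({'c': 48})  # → {'a': 6, 'c': 48, 'z': 74, 'x': 61, 'y': 11}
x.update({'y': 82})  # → {'a': 6, 'c': 48, 'z': 74, 'x': 61, 'y': 82}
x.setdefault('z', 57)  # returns 74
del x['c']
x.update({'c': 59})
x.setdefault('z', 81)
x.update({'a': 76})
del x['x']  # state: {'a': 76, 'z': 74, 'y': 82, 'c': 59}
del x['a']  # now {'z': 74, 'y': 82, 'c': 59}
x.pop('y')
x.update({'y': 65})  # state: {'z': 74, 'c': 59, 'y': 65}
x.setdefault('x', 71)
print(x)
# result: {'z': 74, 'c': 59, 'y': 65, 'x': 71}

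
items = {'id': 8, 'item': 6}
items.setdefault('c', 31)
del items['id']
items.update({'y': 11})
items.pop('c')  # 31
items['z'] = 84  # {'item': 6, 'y': 11, 'z': 84}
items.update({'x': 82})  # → {'item': 6, 'y': 11, 'z': 84, 'x': 82}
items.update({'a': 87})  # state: {'item': 6, 'y': 11, 'z': 84, 'x': 82, 'a': 87}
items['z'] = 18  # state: {'item': 6, 'y': 11, 'z': 18, 'x': 82, 'a': 87}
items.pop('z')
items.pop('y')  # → 11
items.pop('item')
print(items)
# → {'x': 82, 'a': 87}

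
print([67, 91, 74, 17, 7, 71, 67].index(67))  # 0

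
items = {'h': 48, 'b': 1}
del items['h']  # {'b': 1}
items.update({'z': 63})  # {'b': 1, 'z': 63}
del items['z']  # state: {'b': 1}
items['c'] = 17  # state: {'b': 1, 'c': 17}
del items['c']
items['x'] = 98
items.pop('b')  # 1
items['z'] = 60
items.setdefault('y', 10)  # 10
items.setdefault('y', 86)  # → 10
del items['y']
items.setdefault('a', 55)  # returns 55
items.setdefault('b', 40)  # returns 40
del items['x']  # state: {'z': 60, 'a': 55, 'b': 40}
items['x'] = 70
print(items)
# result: {'z': 60, 'a': 55, 'b': 40, 'x': 70}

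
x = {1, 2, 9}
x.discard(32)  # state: {1, 2, 9}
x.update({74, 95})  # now {1, 2, 9, 74, 95}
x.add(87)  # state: {1, 2, 9, 74, 87, 95}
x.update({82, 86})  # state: {1, 2, 9, 74, 82, 86, 87, 95}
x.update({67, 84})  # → {1, 2, 9, 67, 74, 82, 84, 86, 87, 95}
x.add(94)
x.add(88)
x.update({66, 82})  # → {1, 2, 9, 66, 67, 74, 82, 84, 86, 87, 88, 94, 95}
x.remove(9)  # {1, 2, 66, 67, 74, 82, 84, 86, 87, 88, 94, 95}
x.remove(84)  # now {1, 2, 66, 67, 74, 82, 86, 87, 88, 94, 95}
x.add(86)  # {1, 2, 66, 67, 74, 82, 86, 87, 88, 94, 95}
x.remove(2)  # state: {1, 66, 67, 74, 82, 86, 87, 88, 94, 95}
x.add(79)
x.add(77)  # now {1, 66, 67, 74, 77, 79, 82, 86, 87, 88, 94, 95}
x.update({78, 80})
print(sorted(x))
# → [1, 66, 67, 74, 77, 78, 79, 80, 82, 86, 87, 88, 94, 95]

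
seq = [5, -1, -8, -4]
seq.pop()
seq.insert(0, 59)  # [59, 5, -1, -8]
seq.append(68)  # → [59, 5, -1, -8, 68]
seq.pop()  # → 68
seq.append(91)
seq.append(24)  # [59, 5, -1, -8, 91, 24]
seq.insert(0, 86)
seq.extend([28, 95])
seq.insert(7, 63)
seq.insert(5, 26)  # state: [86, 59, 5, -1, -8, 26, 91, 24, 63, 28, 95]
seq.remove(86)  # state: [59, 5, -1, -8, 26, 91, 24, 63, 28, 95]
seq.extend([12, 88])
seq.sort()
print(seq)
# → [-8, -1, 5, 12, 24, 26, 28, 59, 63, 88, 91, 95]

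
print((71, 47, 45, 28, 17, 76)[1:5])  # (47, 45, 28, 17)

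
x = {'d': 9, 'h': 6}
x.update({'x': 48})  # {'d': 9, 'h': 6, 'x': 48}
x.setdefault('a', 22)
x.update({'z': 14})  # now {'d': 9, 'h': 6, 'x': 48, 'a': 22, 'z': 14}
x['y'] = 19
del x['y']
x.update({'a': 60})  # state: {'d': 9, 'h': 6, 'x': 48, 'a': 60, 'z': 14}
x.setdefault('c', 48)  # 48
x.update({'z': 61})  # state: {'d': 9, 'h': 6, 'x': 48, 'a': 60, 'z': 61, 'c': 48}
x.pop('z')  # 61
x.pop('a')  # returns 60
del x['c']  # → {'d': 9, 'h': 6, 'x': 48}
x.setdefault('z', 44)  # 44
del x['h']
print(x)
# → {'d': 9, 'x': 48, 'z': 44}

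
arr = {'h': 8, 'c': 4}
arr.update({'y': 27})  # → {'h': 8, 'c': 4, 'y': 27}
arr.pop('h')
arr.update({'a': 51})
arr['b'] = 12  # {'c': 4, 'y': 27, 'a': 51, 'b': 12}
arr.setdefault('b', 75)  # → 12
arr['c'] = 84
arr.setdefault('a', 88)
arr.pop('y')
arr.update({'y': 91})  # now {'c': 84, 'a': 51, 'b': 12, 'y': 91}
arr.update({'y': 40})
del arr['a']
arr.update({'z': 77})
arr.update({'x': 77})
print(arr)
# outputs {'c': 84, 'b': 12, 'y': 40, 'z': 77, 'x': 77}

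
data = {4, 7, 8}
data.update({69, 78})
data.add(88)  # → {4, 7, 8, 69, 78, 88}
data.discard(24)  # {4, 7, 8, 69, 78, 88}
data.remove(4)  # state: {7, 8, 69, 78, 88}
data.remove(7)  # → {8, 69, 78, 88}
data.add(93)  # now {8, 69, 78, 88, 93}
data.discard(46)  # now {8, 69, 78, 88, 93}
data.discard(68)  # {8, 69, 78, 88, 93}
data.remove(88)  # {8, 69, 78, 93}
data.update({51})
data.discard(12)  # {8, 51, 69, 78, 93}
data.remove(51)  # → {8, 69, 78, 93}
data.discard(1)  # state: {8, 69, 78, 93}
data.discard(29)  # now {8, 69, 78, 93}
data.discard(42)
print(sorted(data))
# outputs [8, 69, 78, 93]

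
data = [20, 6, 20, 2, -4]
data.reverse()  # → [-4, 2, 20, 6, 20]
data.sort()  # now [-4, 2, 6, 20, 20]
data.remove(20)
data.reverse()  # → [20, 6, 2, -4]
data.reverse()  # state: [-4, 2, 6, 20]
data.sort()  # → [-4, 2, 6, 20]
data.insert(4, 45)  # [-4, 2, 6, 20, 45]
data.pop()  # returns 45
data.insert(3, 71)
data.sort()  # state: [-4, 2, 6, 20, 71]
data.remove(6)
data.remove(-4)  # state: [2, 20, 71]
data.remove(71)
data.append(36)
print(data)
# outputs [2, 20, 36]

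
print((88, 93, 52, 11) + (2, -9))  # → (88, 93, 52, 11, 2, -9)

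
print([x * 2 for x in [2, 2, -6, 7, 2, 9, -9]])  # [4, 4, -12, 14, 4, 18, -18]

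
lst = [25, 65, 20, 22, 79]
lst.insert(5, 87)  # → [25, 65, 20, 22, 79, 87]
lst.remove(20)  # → [25, 65, 22, 79, 87]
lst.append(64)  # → [25, 65, 22, 79, 87, 64]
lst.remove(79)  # [25, 65, 22, 87, 64]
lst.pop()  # 64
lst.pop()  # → 87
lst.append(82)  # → [25, 65, 22, 82]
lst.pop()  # 82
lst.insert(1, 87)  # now [25, 87, 65, 22]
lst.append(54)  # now [25, 87, 65, 22, 54]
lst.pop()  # 54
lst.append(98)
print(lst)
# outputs [25, 87, 65, 22, 98]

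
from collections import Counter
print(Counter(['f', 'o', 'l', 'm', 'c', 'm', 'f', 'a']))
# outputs Counter({'f': 2, 'm': 2, 'o': 1, 'l': 1, 'c': 1, 'a': 1})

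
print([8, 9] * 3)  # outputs [8, 9, 8, 9, 8, 9]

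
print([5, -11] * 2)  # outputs [5, -11, 5, -11]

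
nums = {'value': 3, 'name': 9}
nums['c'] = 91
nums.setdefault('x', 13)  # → 13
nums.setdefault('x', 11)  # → 13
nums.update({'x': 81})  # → {'value': 3, 'name': 9, 'c': 91, 'x': 81}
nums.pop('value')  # 3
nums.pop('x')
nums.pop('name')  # 9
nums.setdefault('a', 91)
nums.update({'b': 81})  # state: {'c': 91, 'a': 91, 'b': 81}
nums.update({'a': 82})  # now {'c': 91, 'a': 82, 'b': 81}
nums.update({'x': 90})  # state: {'c': 91, 'a': 82, 'b': 81, 'x': 90}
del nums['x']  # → {'c': 91, 'a': 82, 'b': 81}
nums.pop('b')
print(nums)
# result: {'c': 91, 'a': 82}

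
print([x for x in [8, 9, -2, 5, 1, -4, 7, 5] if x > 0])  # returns [8, 9, 5, 1, 7, 5]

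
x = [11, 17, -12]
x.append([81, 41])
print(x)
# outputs [11, 17, -12, [81, 41]]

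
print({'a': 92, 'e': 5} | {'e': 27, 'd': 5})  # {'a': 92, 'e': 27, 'd': 5}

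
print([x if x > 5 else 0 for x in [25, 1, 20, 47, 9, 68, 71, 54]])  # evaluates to [25, 0, 20, 47, 9, 68, 71, 54]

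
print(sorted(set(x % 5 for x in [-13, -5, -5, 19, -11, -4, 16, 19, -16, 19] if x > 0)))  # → [1, 4]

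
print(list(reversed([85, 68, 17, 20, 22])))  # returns [22, 20, 17, 68, 85]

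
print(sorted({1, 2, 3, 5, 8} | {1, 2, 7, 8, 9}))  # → [1, 2, 3, 5, 7, 8, 9]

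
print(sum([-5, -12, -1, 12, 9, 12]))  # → 15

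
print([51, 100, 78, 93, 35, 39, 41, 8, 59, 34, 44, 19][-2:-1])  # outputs [44]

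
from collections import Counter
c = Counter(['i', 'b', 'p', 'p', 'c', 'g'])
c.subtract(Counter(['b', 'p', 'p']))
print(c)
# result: Counter({'i': 1, 'c': 1, 'g': 1, 'b': 0, 'p': 0})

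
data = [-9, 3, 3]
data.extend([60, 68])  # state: [-9, 3, 3, 60, 68]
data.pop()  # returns 68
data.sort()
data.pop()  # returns 60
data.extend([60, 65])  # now [-9, 3, 3, 60, 65]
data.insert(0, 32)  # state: [32, -9, 3, 3, 60, 65]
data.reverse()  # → [65, 60, 3, 3, -9, 32]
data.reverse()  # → [32, -9, 3, 3, 60, 65]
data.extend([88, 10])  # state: [32, -9, 3, 3, 60, 65, 88, 10]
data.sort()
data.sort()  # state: [-9, 3, 3, 10, 32, 60, 65, 88]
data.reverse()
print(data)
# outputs [88, 65, 60, 32, 10, 3, 3, -9]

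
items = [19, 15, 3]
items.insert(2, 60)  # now [19, 15, 60, 3]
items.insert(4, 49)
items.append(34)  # [19, 15, 60, 3, 49, 34]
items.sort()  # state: [3, 15, 19, 34, 49, 60]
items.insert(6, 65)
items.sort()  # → [3, 15, 19, 34, 49, 60, 65]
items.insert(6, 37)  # [3, 15, 19, 34, 49, 60, 37, 65]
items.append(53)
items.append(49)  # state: [3, 15, 19, 34, 49, 60, 37, 65, 53, 49]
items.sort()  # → [3, 15, 19, 34, 37, 49, 49, 53, 60, 65]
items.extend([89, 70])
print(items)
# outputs [3, 15, 19, 34, 37, 49, 49, 53, 60, 65, 89, 70]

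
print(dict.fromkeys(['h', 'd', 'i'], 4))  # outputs {'h': 4, 'd': 4, 'i': 4}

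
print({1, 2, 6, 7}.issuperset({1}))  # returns True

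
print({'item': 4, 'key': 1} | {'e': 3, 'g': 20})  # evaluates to {'item': 4, 'key': 1, 'e': 3, 'g': 20}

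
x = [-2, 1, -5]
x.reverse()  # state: [-5, 1, -2]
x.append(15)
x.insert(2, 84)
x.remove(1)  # [-5, 84, -2, 15]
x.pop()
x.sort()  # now [-5, -2, 84]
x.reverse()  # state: [84, -2, -5]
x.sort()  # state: [-5, -2, 84]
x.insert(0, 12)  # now [12, -5, -2, 84]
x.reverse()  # [84, -2, -5, 12]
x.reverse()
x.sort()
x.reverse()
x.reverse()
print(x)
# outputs [-5, -2, 12, 84]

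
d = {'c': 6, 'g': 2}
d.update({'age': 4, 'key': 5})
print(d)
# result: {'c': 6, 'g': 2, 'age': 4, 'key': 5}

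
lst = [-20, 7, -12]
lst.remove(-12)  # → [-20, 7]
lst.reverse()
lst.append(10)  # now [7, -20, 10]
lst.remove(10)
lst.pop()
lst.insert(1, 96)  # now [7, 96]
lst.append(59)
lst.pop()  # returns 59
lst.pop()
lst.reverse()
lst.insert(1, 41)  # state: [7, 41]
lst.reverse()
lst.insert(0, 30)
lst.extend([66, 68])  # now [30, 41, 7, 66, 68]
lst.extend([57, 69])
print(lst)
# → [30, 41, 7, 66, 68, 57, 69]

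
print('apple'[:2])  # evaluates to ap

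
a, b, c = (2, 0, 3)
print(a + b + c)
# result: 5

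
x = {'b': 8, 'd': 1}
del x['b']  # {'d': 1}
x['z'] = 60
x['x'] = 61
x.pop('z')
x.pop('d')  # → 1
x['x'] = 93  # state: {'x': 93}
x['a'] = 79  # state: {'x': 93, 'a': 79}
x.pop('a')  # 79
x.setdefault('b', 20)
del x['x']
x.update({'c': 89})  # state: {'b': 20, 'c': 89}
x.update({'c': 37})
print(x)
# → {'b': 20, 'c': 37}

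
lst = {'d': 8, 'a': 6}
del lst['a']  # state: {'d': 8}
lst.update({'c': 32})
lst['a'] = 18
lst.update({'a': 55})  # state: {'d': 8, 'c': 32, 'a': 55}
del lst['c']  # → {'d': 8, 'a': 55}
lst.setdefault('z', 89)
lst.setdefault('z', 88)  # 89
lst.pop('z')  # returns 89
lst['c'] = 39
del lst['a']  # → {'d': 8, 'c': 39}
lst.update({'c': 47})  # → {'d': 8, 'c': 47}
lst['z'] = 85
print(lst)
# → {'d': 8, 'c': 47, 'z': 85}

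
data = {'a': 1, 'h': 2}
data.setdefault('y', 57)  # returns 57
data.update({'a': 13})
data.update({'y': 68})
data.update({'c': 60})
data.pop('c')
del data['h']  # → {'a': 13, 'y': 68}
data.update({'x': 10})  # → {'a': 13, 'y': 68, 'x': 10}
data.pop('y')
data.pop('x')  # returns 10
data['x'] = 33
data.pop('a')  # 13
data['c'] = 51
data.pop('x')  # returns 33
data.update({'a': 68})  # {'c': 51, 'a': 68}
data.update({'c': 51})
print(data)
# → {'c': 51, 'a': 68}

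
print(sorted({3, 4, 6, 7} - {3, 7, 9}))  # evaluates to [4, 6]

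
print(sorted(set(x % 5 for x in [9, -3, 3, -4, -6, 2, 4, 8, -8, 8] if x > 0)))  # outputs [2, 3, 4]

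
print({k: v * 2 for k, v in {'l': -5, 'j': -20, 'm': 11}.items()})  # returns {'l': -10, 'j': -40, 'm': 22}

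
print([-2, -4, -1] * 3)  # [-2, -4, -1, -2, -4, -1, -2, -4, -1]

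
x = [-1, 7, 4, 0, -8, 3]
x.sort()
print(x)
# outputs [-8, -1, 0, 3, 4, 7]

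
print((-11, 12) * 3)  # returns (-11, 12, -11, 12, -11, 12)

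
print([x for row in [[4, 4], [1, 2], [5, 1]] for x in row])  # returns [4, 4, 1, 2, 5, 1]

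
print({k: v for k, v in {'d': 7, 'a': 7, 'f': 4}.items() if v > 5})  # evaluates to {'d': 7, 'a': 7}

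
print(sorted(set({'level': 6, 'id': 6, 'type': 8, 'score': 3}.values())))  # [3, 6, 8]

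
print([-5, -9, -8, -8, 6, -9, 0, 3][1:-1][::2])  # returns [-9, -8, -9]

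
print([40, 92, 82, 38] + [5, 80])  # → [40, 92, 82, 38, 5, 80]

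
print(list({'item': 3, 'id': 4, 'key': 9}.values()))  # [3, 4, 9]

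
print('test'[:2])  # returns te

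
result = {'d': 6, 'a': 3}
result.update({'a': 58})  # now {'d': 6, 'a': 58}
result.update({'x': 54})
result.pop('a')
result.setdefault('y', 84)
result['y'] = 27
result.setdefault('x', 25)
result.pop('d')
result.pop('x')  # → 54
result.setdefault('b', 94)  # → 94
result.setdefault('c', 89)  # 89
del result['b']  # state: {'y': 27, 'c': 89}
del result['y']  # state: {'c': 89}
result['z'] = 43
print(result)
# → {'c': 89, 'z': 43}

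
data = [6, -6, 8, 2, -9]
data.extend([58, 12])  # [6, -6, 8, 2, -9, 58, 12]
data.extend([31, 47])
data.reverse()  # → [47, 31, 12, 58, -9, 2, 8, -6, 6]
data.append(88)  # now [47, 31, 12, 58, -9, 2, 8, -6, 6, 88]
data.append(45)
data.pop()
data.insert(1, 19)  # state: [47, 19, 31, 12, 58, -9, 2, 8, -6, 6, 88]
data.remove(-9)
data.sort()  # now [-6, 2, 6, 8, 12, 19, 31, 47, 58, 88]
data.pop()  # 88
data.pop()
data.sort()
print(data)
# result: [-6, 2, 6, 8, 12, 19, 31, 47]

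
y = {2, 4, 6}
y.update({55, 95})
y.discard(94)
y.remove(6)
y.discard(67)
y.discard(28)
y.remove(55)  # {2, 4, 95}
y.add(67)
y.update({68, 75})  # {2, 4, 67, 68, 75, 95}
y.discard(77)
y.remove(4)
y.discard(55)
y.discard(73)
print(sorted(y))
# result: [2, 67, 68, 75, 95]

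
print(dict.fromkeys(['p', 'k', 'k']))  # {'p': None, 'k': None}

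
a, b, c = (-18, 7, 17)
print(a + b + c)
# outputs 6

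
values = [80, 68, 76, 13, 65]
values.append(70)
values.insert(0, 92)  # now [92, 80, 68, 76, 13, 65, 70]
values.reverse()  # [70, 65, 13, 76, 68, 80, 92]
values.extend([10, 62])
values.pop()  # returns 62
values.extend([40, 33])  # [70, 65, 13, 76, 68, 80, 92, 10, 40, 33]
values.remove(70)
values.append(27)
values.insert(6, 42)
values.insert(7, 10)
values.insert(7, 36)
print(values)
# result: [65, 13, 76, 68, 80, 92, 42, 36, 10, 10, 40, 33, 27]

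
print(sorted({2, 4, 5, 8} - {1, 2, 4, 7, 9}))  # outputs [5, 8]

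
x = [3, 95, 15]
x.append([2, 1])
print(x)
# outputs [3, 95, 15, [2, 1]]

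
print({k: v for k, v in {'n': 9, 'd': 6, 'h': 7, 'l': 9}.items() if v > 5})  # {'n': 9, 'd': 6, 'h': 7, 'l': 9}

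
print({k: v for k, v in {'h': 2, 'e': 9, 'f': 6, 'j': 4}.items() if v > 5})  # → {'e': 9, 'f': 6}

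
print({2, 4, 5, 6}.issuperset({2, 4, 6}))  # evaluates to True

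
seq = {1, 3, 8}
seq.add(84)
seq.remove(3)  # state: {1, 8, 84}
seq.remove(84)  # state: {1, 8}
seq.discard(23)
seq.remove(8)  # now {1}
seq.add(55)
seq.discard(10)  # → {1, 55}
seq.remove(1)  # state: {55}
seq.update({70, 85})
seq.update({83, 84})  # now {55, 70, 83, 84, 85}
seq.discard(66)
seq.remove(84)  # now {55, 70, 83, 85}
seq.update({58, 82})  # {55, 58, 70, 82, 83, 85}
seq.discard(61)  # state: {55, 58, 70, 82, 83, 85}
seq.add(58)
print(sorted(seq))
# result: [55, 58, 70, 82, 83, 85]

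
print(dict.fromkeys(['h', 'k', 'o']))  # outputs {'h': None, 'k': None, 'o': None}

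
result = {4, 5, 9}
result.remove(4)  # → {5, 9}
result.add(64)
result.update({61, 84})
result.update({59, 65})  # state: {5, 9, 59, 61, 64, 65, 84}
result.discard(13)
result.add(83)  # {5, 9, 59, 61, 64, 65, 83, 84}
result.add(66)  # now {5, 9, 59, 61, 64, 65, 66, 83, 84}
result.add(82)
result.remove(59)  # {5, 9, 61, 64, 65, 66, 82, 83, 84}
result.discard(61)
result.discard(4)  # {5, 9, 64, 65, 66, 82, 83, 84}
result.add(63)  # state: {5, 9, 63, 64, 65, 66, 82, 83, 84}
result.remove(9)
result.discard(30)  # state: {5, 63, 64, 65, 66, 82, 83, 84}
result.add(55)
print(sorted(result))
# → [5, 55, 63, 64, 65, 66, 82, 83, 84]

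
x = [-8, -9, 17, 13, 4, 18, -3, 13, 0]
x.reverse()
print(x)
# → [0, 13, -3, 18, 4, 13, 17, -9, -8]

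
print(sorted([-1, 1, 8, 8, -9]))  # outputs [-9, -1, 1, 8, 8]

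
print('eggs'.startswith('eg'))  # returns True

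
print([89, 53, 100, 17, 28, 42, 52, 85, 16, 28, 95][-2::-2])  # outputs [28, 85, 42, 17, 53]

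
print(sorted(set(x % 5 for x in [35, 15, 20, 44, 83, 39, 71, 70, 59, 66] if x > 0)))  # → [0, 1, 3, 4]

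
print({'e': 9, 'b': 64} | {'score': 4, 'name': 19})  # {'e': 9, 'b': 64, 'score': 4, 'name': 19}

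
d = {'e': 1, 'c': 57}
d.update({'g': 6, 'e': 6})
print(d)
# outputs {'e': 6, 'c': 57, 'g': 6}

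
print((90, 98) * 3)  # (90, 98, 90, 98, 90, 98)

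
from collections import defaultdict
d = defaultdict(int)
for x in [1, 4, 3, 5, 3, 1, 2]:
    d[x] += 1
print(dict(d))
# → {1: 2, 4: 1, 3: 2, 5: 1, 2: 1}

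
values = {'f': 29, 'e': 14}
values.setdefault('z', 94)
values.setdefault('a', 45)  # 45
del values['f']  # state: {'e': 14, 'z': 94, 'a': 45}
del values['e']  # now {'z': 94, 'a': 45}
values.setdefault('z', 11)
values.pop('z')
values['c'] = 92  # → {'a': 45, 'c': 92}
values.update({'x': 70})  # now {'a': 45, 'c': 92, 'x': 70}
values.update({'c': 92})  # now {'a': 45, 'c': 92, 'x': 70}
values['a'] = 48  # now {'a': 48, 'c': 92, 'x': 70}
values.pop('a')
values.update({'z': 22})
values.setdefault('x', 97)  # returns 70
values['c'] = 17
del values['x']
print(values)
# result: {'c': 17, 'z': 22}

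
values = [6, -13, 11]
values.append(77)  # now [6, -13, 11, 77]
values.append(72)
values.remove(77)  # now [6, -13, 11, 72]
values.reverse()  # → [72, 11, -13, 6]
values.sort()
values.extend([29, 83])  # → [-13, 6, 11, 72, 29, 83]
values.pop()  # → 83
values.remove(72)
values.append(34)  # [-13, 6, 11, 29, 34]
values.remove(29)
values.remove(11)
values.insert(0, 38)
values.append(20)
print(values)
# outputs [38, -13, 6, 34, 20]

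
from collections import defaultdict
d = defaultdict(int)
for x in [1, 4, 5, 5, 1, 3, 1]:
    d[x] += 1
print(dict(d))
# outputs {1: 3, 4: 1, 5: 2, 3: 1}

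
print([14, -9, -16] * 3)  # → [14, -9, -16, 14, -9, -16, 14, -9, -16]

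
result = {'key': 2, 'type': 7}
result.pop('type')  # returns 7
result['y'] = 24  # {'key': 2, 'y': 24}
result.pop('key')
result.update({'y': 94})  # {'y': 94}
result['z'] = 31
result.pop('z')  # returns 31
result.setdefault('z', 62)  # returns 62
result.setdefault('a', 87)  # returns 87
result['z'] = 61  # {'y': 94, 'z': 61, 'a': 87}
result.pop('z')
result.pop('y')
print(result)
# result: {'a': 87}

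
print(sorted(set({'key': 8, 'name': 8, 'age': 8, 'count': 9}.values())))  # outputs [8, 9]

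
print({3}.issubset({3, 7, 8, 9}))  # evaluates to True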